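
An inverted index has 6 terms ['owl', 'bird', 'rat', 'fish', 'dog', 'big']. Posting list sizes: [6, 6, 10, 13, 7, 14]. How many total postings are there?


Summing posting list sizes:
'owl': 6 postings
'bird': 6 postings
'rat': 10 postings
'fish': 13 postings
'dog': 7 postings
'big': 14 postings
Total = 6 + 6 + 10 + 13 + 7 + 14 = 56

56


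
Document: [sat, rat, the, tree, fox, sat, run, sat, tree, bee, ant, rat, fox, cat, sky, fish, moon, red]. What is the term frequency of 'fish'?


Document has 18 words
Scanning for 'fish':
Found at positions: [15]
Count = 1

1


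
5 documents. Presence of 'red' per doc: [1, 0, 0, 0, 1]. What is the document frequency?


Checking each document for 'red':
Doc 1: present
Doc 2: absent
Doc 3: absent
Doc 4: absent
Doc 5: present
df = sum of presences = 1 + 0 + 0 + 0 + 1 = 2

2


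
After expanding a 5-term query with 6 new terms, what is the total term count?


Original terms: 5
Expansion terms: 6
Total = 5 + 6 = 11

11


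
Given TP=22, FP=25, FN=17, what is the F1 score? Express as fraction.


F1 = 2 * P * R / (P + R)
P = TP/(TP+FP) = 22/47 = 22/47
R = TP/(TP+FN) = 22/39 = 22/39
2 * P * R = 2 * 22/47 * 22/39 = 968/1833
P + R = 22/47 + 22/39 = 1892/1833
F1 = 968/1833 / 1892/1833 = 22/43

22/43


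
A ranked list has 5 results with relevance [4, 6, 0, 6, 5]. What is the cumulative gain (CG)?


Cumulative Gain = sum of relevance scores
Position 1: rel=4, running sum=4
Position 2: rel=6, running sum=10
Position 3: rel=0, running sum=10
Position 4: rel=6, running sum=16
Position 5: rel=5, running sum=21
CG = 21

21


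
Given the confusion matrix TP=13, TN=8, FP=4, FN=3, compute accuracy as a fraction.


Accuracy = (TP + TN) / (TP + TN + FP + FN)
TP + TN = 13 + 8 = 21
Total = 13 + 8 + 4 + 3 = 28
Accuracy = 21 / 28 = 3/4

3/4


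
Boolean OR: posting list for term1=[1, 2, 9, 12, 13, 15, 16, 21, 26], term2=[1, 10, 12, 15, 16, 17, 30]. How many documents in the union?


Boolean OR: find union of posting lists
term1 docs: [1, 2, 9, 12, 13, 15, 16, 21, 26]
term2 docs: [1, 10, 12, 15, 16, 17, 30]
Union: [1, 2, 9, 10, 12, 13, 15, 16, 17, 21, 26, 30]
|union| = 12

12


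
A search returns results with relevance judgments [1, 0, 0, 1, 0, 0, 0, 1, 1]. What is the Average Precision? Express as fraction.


Computing P@k for each relevant position:
Position 1: relevant, P@1 = 1/1 = 1
Position 2: not relevant
Position 3: not relevant
Position 4: relevant, P@4 = 2/4 = 1/2
Position 5: not relevant
Position 6: not relevant
Position 7: not relevant
Position 8: relevant, P@8 = 3/8 = 3/8
Position 9: relevant, P@9 = 4/9 = 4/9
Sum of P@k = 1 + 1/2 + 3/8 + 4/9 = 167/72
AP = 167/72 / 4 = 167/288

167/288


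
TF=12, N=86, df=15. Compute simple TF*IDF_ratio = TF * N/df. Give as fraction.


TF * (N/df)
= 12 * (86/15)
= 12 * 86/15
= 344/5

344/5


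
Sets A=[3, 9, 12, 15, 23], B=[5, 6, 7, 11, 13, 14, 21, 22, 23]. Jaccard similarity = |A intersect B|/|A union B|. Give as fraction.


A intersect B = [23]
|A intersect B| = 1
A union B = [3, 5, 6, 7, 9, 11, 12, 13, 14, 15, 21, 22, 23]
|A union B| = 13
Jaccard = 1/13 = 1/13

1/13


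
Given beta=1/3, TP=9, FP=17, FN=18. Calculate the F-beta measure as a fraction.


P = TP/(TP+FP) = 9/26 = 9/26
R = TP/(TP+FN) = 9/27 = 1/3
beta^2 = 1/3^2 = 1/9
(1 + beta^2) = 10/9
Numerator = (1+beta^2)*P*R = 5/39
Denominator = beta^2*P + R = 1/26 + 1/3 = 29/78
F_beta = 10/29

10/29


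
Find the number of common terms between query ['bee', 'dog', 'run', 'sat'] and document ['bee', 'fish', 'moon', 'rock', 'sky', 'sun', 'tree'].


Query terms: ['bee', 'dog', 'run', 'sat']
Document terms: ['bee', 'fish', 'moon', 'rock', 'sky', 'sun', 'tree']
Common terms: ['bee']
Overlap count = 1

1


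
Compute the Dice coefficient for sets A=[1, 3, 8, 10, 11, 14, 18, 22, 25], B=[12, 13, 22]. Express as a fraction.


A intersect B = [22]
|A intersect B| = 1
|A| = 9, |B| = 3
Dice = 2*1 / (9+3)
= 2 / 12 = 1/6

1/6


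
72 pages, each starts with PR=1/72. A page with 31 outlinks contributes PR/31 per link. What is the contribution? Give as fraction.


Initial PR = 1/72 = 1/72
Outlinks = 31
Contribution per link = PR / outlinks
= 1/72 / 31
= 1/2232

1/2232


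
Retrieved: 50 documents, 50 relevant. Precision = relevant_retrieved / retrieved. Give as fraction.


Precision = relevant_retrieved / total_retrieved
= 50 / 50
= 50 / (50 + 0)
= 1

1


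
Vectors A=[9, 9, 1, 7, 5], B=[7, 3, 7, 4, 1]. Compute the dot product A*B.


Dot product = sum of element-wise products
A[0]*B[0] = 9*7 = 63
A[1]*B[1] = 9*3 = 27
A[2]*B[2] = 1*7 = 7
A[3]*B[3] = 7*4 = 28
A[4]*B[4] = 5*1 = 5
Sum = 63 + 27 + 7 + 28 + 5 = 130

130


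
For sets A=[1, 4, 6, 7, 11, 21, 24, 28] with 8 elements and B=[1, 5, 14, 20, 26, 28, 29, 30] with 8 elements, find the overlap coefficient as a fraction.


A intersect B = [1, 28]
|A intersect B| = 2
min(|A|, |B|) = min(8, 8) = 8
Overlap = 2 / 8 = 1/4

1/4


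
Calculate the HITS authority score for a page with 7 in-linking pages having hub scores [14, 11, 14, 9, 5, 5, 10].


Authority = sum of hub scores of in-linkers
In-link 1: hub score = 14
In-link 2: hub score = 11
In-link 3: hub score = 14
In-link 4: hub score = 9
In-link 5: hub score = 5
In-link 6: hub score = 5
In-link 7: hub score = 10
Authority = 14 + 11 + 14 + 9 + 5 + 5 + 10 = 68

68


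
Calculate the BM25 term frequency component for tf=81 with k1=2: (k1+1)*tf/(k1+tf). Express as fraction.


BM25 TF component = (k1+1)*tf / (k1+tf)
k1 = 2, tf = 81
Numerator = (2+1)*81 = 243
Denominator = 2 + 81 = 83
= 243/83 = 243/83

243/83


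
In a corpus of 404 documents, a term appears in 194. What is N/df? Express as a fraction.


IDF ratio = N / df
= 404 / 194
= 202/97

202/97


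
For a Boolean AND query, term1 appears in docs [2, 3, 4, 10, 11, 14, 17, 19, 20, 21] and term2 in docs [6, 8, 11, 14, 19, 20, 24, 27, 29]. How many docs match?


Boolean AND: find intersection of posting lists
term1 docs: [2, 3, 4, 10, 11, 14, 17, 19, 20, 21]
term2 docs: [6, 8, 11, 14, 19, 20, 24, 27, 29]
Intersection: [11, 14, 19, 20]
|intersection| = 4

4


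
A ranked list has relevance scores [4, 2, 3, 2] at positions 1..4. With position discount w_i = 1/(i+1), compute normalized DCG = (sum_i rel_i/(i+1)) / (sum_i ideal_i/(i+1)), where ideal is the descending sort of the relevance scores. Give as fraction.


Position discount weights w_i = 1/(i+1) for i=1..4:
Weights = [1/2, 1/3, 1/4, 1/5]
Actual relevance: [4, 2, 3, 2]
DCG = 4/2 + 2/3 + 3/4 + 2/5 = 229/60
Ideal relevance (sorted desc): [4, 3, 2, 2]
Ideal DCG = 4/2 + 3/3 + 2/4 + 2/5 = 39/10
nDCG = DCG / ideal_DCG = 229/60 / 39/10 = 229/234

229/234


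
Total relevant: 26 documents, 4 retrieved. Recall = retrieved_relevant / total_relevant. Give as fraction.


Recall = retrieved_relevant / total_relevant
= 4 / 26
= 4 / (4 + 22)
= 2/13

2/13


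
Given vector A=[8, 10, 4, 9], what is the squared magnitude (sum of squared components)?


|A|^2 = sum of squared components
A[0]^2 = 8^2 = 64
A[1]^2 = 10^2 = 100
A[2]^2 = 4^2 = 16
A[3]^2 = 9^2 = 81
Sum = 64 + 100 + 16 + 81 = 261

261


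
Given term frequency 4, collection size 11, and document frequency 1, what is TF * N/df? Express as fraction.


TF * (N/df)
= 4 * (11/1)
= 4 * 11
= 44

44


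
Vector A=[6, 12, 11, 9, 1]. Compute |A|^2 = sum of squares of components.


|A|^2 = sum of squared components
A[0]^2 = 6^2 = 36
A[1]^2 = 12^2 = 144
A[2]^2 = 11^2 = 121
A[3]^2 = 9^2 = 81
A[4]^2 = 1^2 = 1
Sum = 36 + 144 + 121 + 81 + 1 = 383

383


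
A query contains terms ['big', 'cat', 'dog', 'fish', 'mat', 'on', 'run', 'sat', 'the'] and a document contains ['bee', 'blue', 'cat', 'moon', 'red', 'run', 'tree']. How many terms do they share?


Query terms: ['big', 'cat', 'dog', 'fish', 'mat', 'on', 'run', 'sat', 'the']
Document terms: ['bee', 'blue', 'cat', 'moon', 'red', 'run', 'tree']
Common terms: ['cat', 'run']
Overlap count = 2

2


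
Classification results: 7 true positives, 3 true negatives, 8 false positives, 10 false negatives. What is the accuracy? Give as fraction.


Accuracy = (TP + TN) / (TP + TN + FP + FN)
TP + TN = 7 + 3 = 10
Total = 7 + 3 + 8 + 10 = 28
Accuracy = 10 / 28 = 5/14

5/14


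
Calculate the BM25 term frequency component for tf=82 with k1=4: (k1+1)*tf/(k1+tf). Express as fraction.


BM25 TF component = (k1+1)*tf / (k1+tf)
k1 = 4, tf = 82
Numerator = (4+1)*82 = 410
Denominator = 4 + 82 = 86
= 410/86 = 205/43

205/43


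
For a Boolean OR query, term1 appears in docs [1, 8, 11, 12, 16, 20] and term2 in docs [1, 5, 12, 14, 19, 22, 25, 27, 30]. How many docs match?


Boolean OR: find union of posting lists
term1 docs: [1, 8, 11, 12, 16, 20]
term2 docs: [1, 5, 12, 14, 19, 22, 25, 27, 30]
Union: [1, 5, 8, 11, 12, 14, 16, 19, 20, 22, 25, 27, 30]
|union| = 13

13


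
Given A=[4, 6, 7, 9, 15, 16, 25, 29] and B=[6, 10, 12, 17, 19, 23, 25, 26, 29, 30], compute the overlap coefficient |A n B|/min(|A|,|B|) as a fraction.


A intersect B = [6, 25, 29]
|A intersect B| = 3
min(|A|, |B|) = min(8, 10) = 8
Overlap = 3 / 8 = 3/8

3/8


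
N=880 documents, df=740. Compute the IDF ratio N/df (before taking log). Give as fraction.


IDF ratio = N / df
= 880 / 740
= 44/37

44/37


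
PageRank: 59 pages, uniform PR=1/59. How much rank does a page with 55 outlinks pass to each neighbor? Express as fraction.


Initial PR = 1/59 = 1/59
Outlinks = 55
Contribution per link = PR / outlinks
= 1/59 / 55
= 1/3245

1/3245


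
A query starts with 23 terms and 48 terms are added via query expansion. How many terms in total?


Original terms: 23
Expansion terms: 48
Total = 23 + 48 = 71

71


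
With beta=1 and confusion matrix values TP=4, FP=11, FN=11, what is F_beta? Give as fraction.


P = TP/(TP+FP) = 4/15 = 4/15
R = TP/(TP+FN) = 4/15 = 4/15
beta^2 = 1^2 = 1
(1 + beta^2) = 2
Numerator = (1+beta^2)*P*R = 32/225
Denominator = beta^2*P + R = 4/15 + 4/15 = 8/15
F_beta = 4/15

4/15


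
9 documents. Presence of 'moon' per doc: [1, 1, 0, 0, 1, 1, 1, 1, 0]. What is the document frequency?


Checking each document for 'moon':
Doc 1: present
Doc 2: present
Doc 3: absent
Doc 4: absent
Doc 5: present
Doc 6: present
Doc 7: present
Doc 8: present
Doc 9: absent
df = sum of presences = 1 + 1 + 0 + 0 + 1 + 1 + 1 + 1 + 0 = 6

6


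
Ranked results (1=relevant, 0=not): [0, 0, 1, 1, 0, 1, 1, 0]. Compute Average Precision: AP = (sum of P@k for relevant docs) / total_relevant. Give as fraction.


Computing P@k for each relevant position:
Position 1: not relevant
Position 2: not relevant
Position 3: relevant, P@3 = 1/3 = 1/3
Position 4: relevant, P@4 = 2/4 = 1/2
Position 5: not relevant
Position 6: relevant, P@6 = 3/6 = 1/2
Position 7: relevant, P@7 = 4/7 = 4/7
Position 8: not relevant
Sum of P@k = 1/3 + 1/2 + 1/2 + 4/7 = 40/21
AP = 40/21 / 4 = 10/21

10/21


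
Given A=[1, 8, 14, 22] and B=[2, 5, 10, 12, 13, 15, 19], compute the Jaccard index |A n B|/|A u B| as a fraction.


A intersect B = []
|A intersect B| = 0
A union B = [1, 2, 5, 8, 10, 12, 13, 14, 15, 19, 22]
|A union B| = 11
Jaccard = 0/11 = 0

0


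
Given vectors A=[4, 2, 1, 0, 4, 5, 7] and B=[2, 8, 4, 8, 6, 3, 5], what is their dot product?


Dot product = sum of element-wise products
A[0]*B[0] = 4*2 = 8
A[1]*B[1] = 2*8 = 16
A[2]*B[2] = 1*4 = 4
A[3]*B[3] = 0*8 = 0
A[4]*B[4] = 4*6 = 24
A[5]*B[5] = 5*3 = 15
A[6]*B[6] = 7*5 = 35
Sum = 8 + 16 + 4 + 0 + 24 + 15 + 35 = 102

102


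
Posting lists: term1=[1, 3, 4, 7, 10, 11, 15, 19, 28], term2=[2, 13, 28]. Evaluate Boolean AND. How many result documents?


Boolean AND: find intersection of posting lists
term1 docs: [1, 3, 4, 7, 10, 11, 15, 19, 28]
term2 docs: [2, 13, 28]
Intersection: [28]
|intersection| = 1

1


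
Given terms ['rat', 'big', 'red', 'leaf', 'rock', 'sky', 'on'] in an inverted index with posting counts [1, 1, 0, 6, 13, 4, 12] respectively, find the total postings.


Summing posting list sizes:
'rat': 1 postings
'big': 1 postings
'red': 0 postings
'leaf': 6 postings
'rock': 13 postings
'sky': 4 postings
'on': 12 postings
Total = 1 + 1 + 0 + 6 + 13 + 4 + 12 = 37

37


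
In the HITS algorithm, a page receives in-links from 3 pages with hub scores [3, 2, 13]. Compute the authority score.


Authority = sum of hub scores of in-linkers
In-link 1: hub score = 3
In-link 2: hub score = 2
In-link 3: hub score = 13
Authority = 3 + 2 + 13 = 18

18


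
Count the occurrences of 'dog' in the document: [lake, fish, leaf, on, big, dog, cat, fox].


Document has 8 words
Scanning for 'dog':
Found at positions: [5]
Count = 1

1


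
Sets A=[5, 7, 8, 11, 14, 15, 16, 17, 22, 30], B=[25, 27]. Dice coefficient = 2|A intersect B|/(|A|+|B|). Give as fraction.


A intersect B = []
|A intersect B| = 0
|A| = 10, |B| = 2
Dice = 2*0 / (10+2)
= 0 / 12 = 0

0


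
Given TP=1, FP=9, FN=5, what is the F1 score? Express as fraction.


F1 = 2 * P * R / (P + R)
P = TP/(TP+FP) = 1/10 = 1/10
R = TP/(TP+FN) = 1/6 = 1/6
2 * P * R = 2 * 1/10 * 1/6 = 1/30
P + R = 1/10 + 1/6 = 4/15
F1 = 1/30 / 4/15 = 1/8

1/8


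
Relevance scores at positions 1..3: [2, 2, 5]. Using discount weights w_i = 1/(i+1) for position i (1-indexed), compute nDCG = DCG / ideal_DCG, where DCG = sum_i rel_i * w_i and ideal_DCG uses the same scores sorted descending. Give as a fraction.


Position discount weights w_i = 1/(i+1) for i=1..3:
Weights = [1/2, 1/3, 1/4]
Actual relevance: [2, 2, 5]
DCG = 2/2 + 2/3 + 5/4 = 35/12
Ideal relevance (sorted desc): [5, 2, 2]
Ideal DCG = 5/2 + 2/3 + 2/4 = 11/3
nDCG = DCG / ideal_DCG = 35/12 / 11/3 = 35/44

35/44


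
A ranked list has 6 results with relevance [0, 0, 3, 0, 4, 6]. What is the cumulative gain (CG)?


Cumulative Gain = sum of relevance scores
Position 1: rel=0, running sum=0
Position 2: rel=0, running sum=0
Position 3: rel=3, running sum=3
Position 4: rel=0, running sum=3
Position 5: rel=4, running sum=7
Position 6: rel=6, running sum=13
CG = 13

13


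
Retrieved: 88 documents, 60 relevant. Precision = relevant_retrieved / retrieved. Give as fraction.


Precision = relevant_retrieved / total_retrieved
= 60 / 88
= 60 / (60 + 28)
= 15/22

15/22


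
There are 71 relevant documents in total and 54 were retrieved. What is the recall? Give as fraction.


Recall = retrieved_relevant / total_relevant
= 54 / 71
= 54 / (54 + 17)
= 54/71

54/71


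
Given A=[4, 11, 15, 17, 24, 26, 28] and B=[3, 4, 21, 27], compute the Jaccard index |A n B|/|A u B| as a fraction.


A intersect B = [4]
|A intersect B| = 1
A union B = [3, 4, 11, 15, 17, 21, 24, 26, 27, 28]
|A union B| = 10
Jaccard = 1/10 = 1/10

1/10


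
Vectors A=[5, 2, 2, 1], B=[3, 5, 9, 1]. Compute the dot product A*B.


Dot product = sum of element-wise products
A[0]*B[0] = 5*3 = 15
A[1]*B[1] = 2*5 = 10
A[2]*B[2] = 2*9 = 18
A[3]*B[3] = 1*1 = 1
Sum = 15 + 10 + 18 + 1 = 44

44


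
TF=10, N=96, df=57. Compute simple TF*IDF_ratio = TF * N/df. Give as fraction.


TF * (N/df)
= 10 * (96/57)
= 10 * 32/19
= 320/19

320/19


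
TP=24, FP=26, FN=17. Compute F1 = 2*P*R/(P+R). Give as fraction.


F1 = 2 * P * R / (P + R)
P = TP/(TP+FP) = 24/50 = 12/25
R = TP/(TP+FN) = 24/41 = 24/41
2 * P * R = 2 * 12/25 * 24/41 = 576/1025
P + R = 12/25 + 24/41 = 1092/1025
F1 = 576/1025 / 1092/1025 = 48/91

48/91


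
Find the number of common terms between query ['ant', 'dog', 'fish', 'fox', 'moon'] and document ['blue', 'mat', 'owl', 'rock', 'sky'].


Query terms: ['ant', 'dog', 'fish', 'fox', 'moon']
Document terms: ['blue', 'mat', 'owl', 'rock', 'sky']
Common terms: []
Overlap count = 0

0


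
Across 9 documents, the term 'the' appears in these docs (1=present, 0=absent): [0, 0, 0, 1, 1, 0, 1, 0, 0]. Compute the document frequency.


Checking each document for 'the':
Doc 1: absent
Doc 2: absent
Doc 3: absent
Doc 4: present
Doc 5: present
Doc 6: absent
Doc 7: present
Doc 8: absent
Doc 9: absent
df = sum of presences = 0 + 0 + 0 + 1 + 1 + 0 + 1 + 0 + 0 = 3

3


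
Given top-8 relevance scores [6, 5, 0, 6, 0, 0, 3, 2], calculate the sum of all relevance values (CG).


Cumulative Gain = sum of relevance scores
Position 1: rel=6, running sum=6
Position 2: rel=5, running sum=11
Position 3: rel=0, running sum=11
Position 4: rel=6, running sum=17
Position 5: rel=0, running sum=17
Position 6: rel=0, running sum=17
Position 7: rel=3, running sum=20
Position 8: rel=2, running sum=22
CG = 22

22


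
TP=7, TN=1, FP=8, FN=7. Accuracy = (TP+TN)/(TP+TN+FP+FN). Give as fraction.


Accuracy = (TP + TN) / (TP + TN + FP + FN)
TP + TN = 7 + 1 = 8
Total = 7 + 1 + 8 + 7 = 23
Accuracy = 8 / 23 = 8/23

8/23


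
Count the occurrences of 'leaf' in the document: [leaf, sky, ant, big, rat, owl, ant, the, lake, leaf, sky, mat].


Document has 12 words
Scanning for 'leaf':
Found at positions: [0, 9]
Count = 2

2


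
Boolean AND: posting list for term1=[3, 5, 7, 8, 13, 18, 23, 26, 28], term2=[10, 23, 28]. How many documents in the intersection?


Boolean AND: find intersection of posting lists
term1 docs: [3, 5, 7, 8, 13, 18, 23, 26, 28]
term2 docs: [10, 23, 28]
Intersection: [23, 28]
|intersection| = 2

2


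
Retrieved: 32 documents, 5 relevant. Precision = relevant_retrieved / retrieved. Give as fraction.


Precision = relevant_retrieved / total_retrieved
= 5 / 32
= 5 / (5 + 27)
= 5/32

5/32


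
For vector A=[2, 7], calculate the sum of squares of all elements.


|A|^2 = sum of squared components
A[0]^2 = 2^2 = 4
A[1]^2 = 7^2 = 49
Sum = 4 + 49 = 53

53


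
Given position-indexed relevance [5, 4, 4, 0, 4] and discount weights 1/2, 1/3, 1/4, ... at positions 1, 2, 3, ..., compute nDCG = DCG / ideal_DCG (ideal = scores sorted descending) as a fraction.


Position discount weights w_i = 1/(i+1) for i=1..5:
Weights = [1/2, 1/3, 1/4, 1/5, 1/6]
Actual relevance: [5, 4, 4, 0, 4]
DCG = 5/2 + 4/3 + 4/4 + 0/5 + 4/6 = 11/2
Ideal relevance (sorted desc): [5, 4, 4, 4, 0]
Ideal DCG = 5/2 + 4/3 + 4/4 + 4/5 + 0/6 = 169/30
nDCG = DCG / ideal_DCG = 11/2 / 169/30 = 165/169

165/169


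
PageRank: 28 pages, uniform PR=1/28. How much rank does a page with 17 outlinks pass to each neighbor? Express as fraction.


Initial PR = 1/28 = 1/28
Outlinks = 17
Contribution per link = PR / outlinks
= 1/28 / 17
= 1/476

1/476


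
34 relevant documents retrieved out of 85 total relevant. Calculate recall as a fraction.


Recall = retrieved_relevant / total_relevant
= 34 / 85
= 34 / (34 + 51)
= 2/5

2/5


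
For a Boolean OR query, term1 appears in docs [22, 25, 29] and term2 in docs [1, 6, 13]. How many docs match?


Boolean OR: find union of posting lists
term1 docs: [22, 25, 29]
term2 docs: [1, 6, 13]
Union: [1, 6, 13, 22, 25, 29]
|union| = 6

6


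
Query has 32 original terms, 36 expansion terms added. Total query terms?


Original terms: 32
Expansion terms: 36
Total = 32 + 36 = 68

68


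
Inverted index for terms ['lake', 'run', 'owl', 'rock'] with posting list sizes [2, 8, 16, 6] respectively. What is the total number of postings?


Summing posting list sizes:
'lake': 2 postings
'run': 8 postings
'owl': 16 postings
'rock': 6 postings
Total = 2 + 8 + 16 + 6 = 32

32


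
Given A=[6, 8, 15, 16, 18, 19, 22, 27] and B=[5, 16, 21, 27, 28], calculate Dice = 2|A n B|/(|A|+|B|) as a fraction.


A intersect B = [16, 27]
|A intersect B| = 2
|A| = 8, |B| = 5
Dice = 2*2 / (8+5)
= 4 / 13 = 4/13

4/13


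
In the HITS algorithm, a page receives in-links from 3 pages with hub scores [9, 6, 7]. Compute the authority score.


Authority = sum of hub scores of in-linkers
In-link 1: hub score = 9
In-link 2: hub score = 6
In-link 3: hub score = 7
Authority = 9 + 6 + 7 = 22

22


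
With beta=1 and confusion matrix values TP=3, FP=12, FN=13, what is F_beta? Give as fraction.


P = TP/(TP+FP) = 3/15 = 1/5
R = TP/(TP+FN) = 3/16 = 3/16
beta^2 = 1^2 = 1
(1 + beta^2) = 2
Numerator = (1+beta^2)*P*R = 3/40
Denominator = beta^2*P + R = 1/5 + 3/16 = 31/80
F_beta = 6/31

6/31


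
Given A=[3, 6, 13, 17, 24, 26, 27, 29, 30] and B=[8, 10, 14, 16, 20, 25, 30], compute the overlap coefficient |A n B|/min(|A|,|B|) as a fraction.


A intersect B = [30]
|A intersect B| = 1
min(|A|, |B|) = min(9, 7) = 7
Overlap = 1 / 7 = 1/7

1/7


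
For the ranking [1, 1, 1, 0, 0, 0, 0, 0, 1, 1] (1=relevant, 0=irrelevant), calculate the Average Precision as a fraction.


Computing P@k for each relevant position:
Position 1: relevant, P@1 = 1/1 = 1
Position 2: relevant, P@2 = 2/2 = 1
Position 3: relevant, P@3 = 3/3 = 1
Position 4: not relevant
Position 5: not relevant
Position 6: not relevant
Position 7: not relevant
Position 8: not relevant
Position 9: relevant, P@9 = 4/9 = 4/9
Position 10: relevant, P@10 = 5/10 = 1/2
Sum of P@k = 1 + 1 + 1 + 4/9 + 1/2 = 71/18
AP = 71/18 / 5 = 71/90

71/90


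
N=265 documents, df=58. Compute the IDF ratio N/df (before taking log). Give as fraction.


IDF ratio = N / df
= 265 / 58
= 265/58

265/58


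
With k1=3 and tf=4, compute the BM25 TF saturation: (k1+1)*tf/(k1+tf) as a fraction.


BM25 TF component = (k1+1)*tf / (k1+tf)
k1 = 3, tf = 4
Numerator = (3+1)*4 = 16
Denominator = 3 + 4 = 7
= 16/7 = 16/7

16/7


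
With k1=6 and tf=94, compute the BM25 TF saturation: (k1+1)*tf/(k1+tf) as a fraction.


BM25 TF component = (k1+1)*tf / (k1+tf)
k1 = 6, tf = 94
Numerator = (6+1)*94 = 658
Denominator = 6 + 94 = 100
= 658/100 = 329/50

329/50


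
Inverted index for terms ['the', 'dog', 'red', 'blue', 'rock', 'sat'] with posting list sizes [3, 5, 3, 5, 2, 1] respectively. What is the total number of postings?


Summing posting list sizes:
'the': 3 postings
'dog': 5 postings
'red': 3 postings
'blue': 5 postings
'rock': 2 postings
'sat': 1 postings
Total = 3 + 5 + 3 + 5 + 2 + 1 = 19

19


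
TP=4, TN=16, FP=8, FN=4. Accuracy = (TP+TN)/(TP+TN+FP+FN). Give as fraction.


Accuracy = (TP + TN) / (TP + TN + FP + FN)
TP + TN = 4 + 16 = 20
Total = 4 + 16 + 8 + 4 = 32
Accuracy = 20 / 32 = 5/8

5/8


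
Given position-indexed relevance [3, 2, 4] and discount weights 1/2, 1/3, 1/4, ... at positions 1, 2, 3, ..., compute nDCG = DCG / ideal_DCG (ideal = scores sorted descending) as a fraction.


Position discount weights w_i = 1/(i+1) for i=1..3:
Weights = [1/2, 1/3, 1/4]
Actual relevance: [3, 2, 4]
DCG = 3/2 + 2/3 + 4/4 = 19/6
Ideal relevance (sorted desc): [4, 3, 2]
Ideal DCG = 4/2 + 3/3 + 2/4 = 7/2
nDCG = DCG / ideal_DCG = 19/6 / 7/2 = 19/21

19/21


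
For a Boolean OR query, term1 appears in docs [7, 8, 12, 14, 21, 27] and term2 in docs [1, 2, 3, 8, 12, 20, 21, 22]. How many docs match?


Boolean OR: find union of posting lists
term1 docs: [7, 8, 12, 14, 21, 27]
term2 docs: [1, 2, 3, 8, 12, 20, 21, 22]
Union: [1, 2, 3, 7, 8, 12, 14, 20, 21, 22, 27]
|union| = 11

11


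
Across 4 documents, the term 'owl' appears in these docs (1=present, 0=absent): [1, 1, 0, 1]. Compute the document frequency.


Checking each document for 'owl':
Doc 1: present
Doc 2: present
Doc 3: absent
Doc 4: present
df = sum of presences = 1 + 1 + 0 + 1 = 3

3


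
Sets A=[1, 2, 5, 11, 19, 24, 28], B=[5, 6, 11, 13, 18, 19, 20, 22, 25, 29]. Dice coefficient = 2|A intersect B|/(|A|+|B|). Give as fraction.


A intersect B = [5, 11, 19]
|A intersect B| = 3
|A| = 7, |B| = 10
Dice = 2*3 / (7+10)
= 6 / 17 = 6/17

6/17


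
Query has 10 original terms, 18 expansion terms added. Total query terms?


Original terms: 10
Expansion terms: 18
Total = 10 + 18 = 28

28


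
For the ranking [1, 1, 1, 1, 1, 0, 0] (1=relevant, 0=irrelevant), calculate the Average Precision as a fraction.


Computing P@k for each relevant position:
Position 1: relevant, P@1 = 1/1 = 1
Position 2: relevant, P@2 = 2/2 = 1
Position 3: relevant, P@3 = 3/3 = 1
Position 4: relevant, P@4 = 4/4 = 1
Position 5: relevant, P@5 = 5/5 = 1
Position 6: not relevant
Position 7: not relevant
Sum of P@k = 1 + 1 + 1 + 1 + 1 = 5
AP = 5 / 5 = 1

1


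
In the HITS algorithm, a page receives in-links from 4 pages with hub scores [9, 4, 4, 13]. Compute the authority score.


Authority = sum of hub scores of in-linkers
In-link 1: hub score = 9
In-link 2: hub score = 4
In-link 3: hub score = 4
In-link 4: hub score = 13
Authority = 9 + 4 + 4 + 13 = 30

30


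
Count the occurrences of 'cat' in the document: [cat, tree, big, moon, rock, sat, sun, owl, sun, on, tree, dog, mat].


Document has 13 words
Scanning for 'cat':
Found at positions: [0]
Count = 1

1


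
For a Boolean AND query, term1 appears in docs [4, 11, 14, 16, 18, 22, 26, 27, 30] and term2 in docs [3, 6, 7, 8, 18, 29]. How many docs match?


Boolean AND: find intersection of posting lists
term1 docs: [4, 11, 14, 16, 18, 22, 26, 27, 30]
term2 docs: [3, 6, 7, 8, 18, 29]
Intersection: [18]
|intersection| = 1

1


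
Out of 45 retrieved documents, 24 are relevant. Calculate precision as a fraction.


Precision = relevant_retrieved / total_retrieved
= 24 / 45
= 24 / (24 + 21)
= 8/15

8/15


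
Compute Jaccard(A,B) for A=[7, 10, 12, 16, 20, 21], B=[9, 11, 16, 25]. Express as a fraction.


A intersect B = [16]
|A intersect B| = 1
A union B = [7, 9, 10, 11, 12, 16, 20, 21, 25]
|A union B| = 9
Jaccard = 1/9 = 1/9

1/9


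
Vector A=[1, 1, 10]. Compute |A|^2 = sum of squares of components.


|A|^2 = sum of squared components
A[0]^2 = 1^2 = 1
A[1]^2 = 1^2 = 1
A[2]^2 = 10^2 = 100
Sum = 1 + 1 + 100 = 102

102


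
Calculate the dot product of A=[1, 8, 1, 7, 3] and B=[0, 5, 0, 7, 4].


Dot product = sum of element-wise products
A[0]*B[0] = 1*0 = 0
A[1]*B[1] = 8*5 = 40
A[2]*B[2] = 1*0 = 0
A[3]*B[3] = 7*7 = 49
A[4]*B[4] = 3*4 = 12
Sum = 0 + 40 + 0 + 49 + 12 = 101

101


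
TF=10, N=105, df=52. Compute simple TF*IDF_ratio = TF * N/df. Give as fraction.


TF * (N/df)
= 10 * (105/52)
= 10 * 105/52
= 525/26

525/26


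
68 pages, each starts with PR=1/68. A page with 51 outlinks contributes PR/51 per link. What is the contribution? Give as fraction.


Initial PR = 1/68 = 1/68
Outlinks = 51
Contribution per link = PR / outlinks
= 1/68 / 51
= 1/3468

1/3468


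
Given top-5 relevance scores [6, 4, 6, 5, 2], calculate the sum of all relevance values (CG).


Cumulative Gain = sum of relevance scores
Position 1: rel=6, running sum=6
Position 2: rel=4, running sum=10
Position 3: rel=6, running sum=16
Position 4: rel=5, running sum=21
Position 5: rel=2, running sum=23
CG = 23

23


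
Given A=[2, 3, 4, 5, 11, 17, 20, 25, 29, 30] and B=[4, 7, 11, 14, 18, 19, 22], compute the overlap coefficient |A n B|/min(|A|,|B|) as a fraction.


A intersect B = [4, 11]
|A intersect B| = 2
min(|A|, |B|) = min(10, 7) = 7
Overlap = 2 / 7 = 2/7

2/7


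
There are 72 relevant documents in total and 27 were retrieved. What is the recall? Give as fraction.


Recall = retrieved_relevant / total_relevant
= 27 / 72
= 27 / (27 + 45)
= 3/8

3/8


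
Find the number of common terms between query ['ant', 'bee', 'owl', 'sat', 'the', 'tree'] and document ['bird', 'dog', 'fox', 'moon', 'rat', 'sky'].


Query terms: ['ant', 'bee', 'owl', 'sat', 'the', 'tree']
Document terms: ['bird', 'dog', 'fox', 'moon', 'rat', 'sky']
Common terms: []
Overlap count = 0

0


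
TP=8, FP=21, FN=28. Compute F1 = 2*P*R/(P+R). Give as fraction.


F1 = 2 * P * R / (P + R)
P = TP/(TP+FP) = 8/29 = 8/29
R = TP/(TP+FN) = 8/36 = 2/9
2 * P * R = 2 * 8/29 * 2/9 = 32/261
P + R = 8/29 + 2/9 = 130/261
F1 = 32/261 / 130/261 = 16/65

16/65


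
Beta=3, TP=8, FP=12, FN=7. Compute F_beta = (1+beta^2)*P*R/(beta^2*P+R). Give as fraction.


P = TP/(TP+FP) = 8/20 = 2/5
R = TP/(TP+FN) = 8/15 = 8/15
beta^2 = 3^2 = 9
(1 + beta^2) = 10
Numerator = (1+beta^2)*P*R = 32/15
Denominator = beta^2*P + R = 18/5 + 8/15 = 62/15
F_beta = 16/31

16/31


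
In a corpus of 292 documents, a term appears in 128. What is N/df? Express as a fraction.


IDF ratio = N / df
= 292 / 128
= 73/32

73/32


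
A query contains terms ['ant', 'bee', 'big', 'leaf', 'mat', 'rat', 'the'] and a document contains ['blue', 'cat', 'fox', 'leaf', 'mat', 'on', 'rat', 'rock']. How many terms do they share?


Query terms: ['ant', 'bee', 'big', 'leaf', 'mat', 'rat', 'the']
Document terms: ['blue', 'cat', 'fox', 'leaf', 'mat', 'on', 'rat', 'rock']
Common terms: ['leaf', 'mat', 'rat']
Overlap count = 3

3


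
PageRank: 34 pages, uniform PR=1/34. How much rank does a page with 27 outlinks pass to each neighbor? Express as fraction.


Initial PR = 1/34 = 1/34
Outlinks = 27
Contribution per link = PR / outlinks
= 1/34 / 27
= 1/918

1/918


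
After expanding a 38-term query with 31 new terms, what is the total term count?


Original terms: 38
Expansion terms: 31
Total = 38 + 31 = 69

69


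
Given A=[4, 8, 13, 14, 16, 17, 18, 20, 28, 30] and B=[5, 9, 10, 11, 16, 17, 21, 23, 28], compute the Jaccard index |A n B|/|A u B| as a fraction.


A intersect B = [16, 17, 28]
|A intersect B| = 3
A union B = [4, 5, 8, 9, 10, 11, 13, 14, 16, 17, 18, 20, 21, 23, 28, 30]
|A union B| = 16
Jaccard = 3/16 = 3/16

3/16


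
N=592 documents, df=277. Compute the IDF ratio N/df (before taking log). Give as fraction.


IDF ratio = N / df
= 592 / 277
= 592/277

592/277


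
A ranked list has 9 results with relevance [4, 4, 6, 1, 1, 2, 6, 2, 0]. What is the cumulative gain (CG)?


Cumulative Gain = sum of relevance scores
Position 1: rel=4, running sum=4
Position 2: rel=4, running sum=8
Position 3: rel=6, running sum=14
Position 4: rel=1, running sum=15
Position 5: rel=1, running sum=16
Position 6: rel=2, running sum=18
Position 7: rel=6, running sum=24
Position 8: rel=2, running sum=26
Position 9: rel=0, running sum=26
CG = 26

26


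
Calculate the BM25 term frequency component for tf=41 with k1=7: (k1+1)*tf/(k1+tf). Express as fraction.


BM25 TF component = (k1+1)*tf / (k1+tf)
k1 = 7, tf = 41
Numerator = (7+1)*41 = 328
Denominator = 7 + 41 = 48
= 328/48 = 41/6

41/6


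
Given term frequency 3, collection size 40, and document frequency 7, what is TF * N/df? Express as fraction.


TF * (N/df)
= 3 * (40/7)
= 3 * 40/7
= 120/7

120/7


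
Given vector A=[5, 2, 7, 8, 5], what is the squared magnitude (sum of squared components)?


|A|^2 = sum of squared components
A[0]^2 = 5^2 = 25
A[1]^2 = 2^2 = 4
A[2]^2 = 7^2 = 49
A[3]^2 = 8^2 = 64
A[4]^2 = 5^2 = 25
Sum = 25 + 4 + 49 + 64 + 25 = 167

167


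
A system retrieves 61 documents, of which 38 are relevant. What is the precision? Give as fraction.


Precision = relevant_retrieved / total_retrieved
= 38 / 61
= 38 / (38 + 23)
= 38/61

38/61


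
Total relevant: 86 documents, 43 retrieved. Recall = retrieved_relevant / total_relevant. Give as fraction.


Recall = retrieved_relevant / total_relevant
= 43 / 86
= 43 / (43 + 43)
= 1/2

1/2


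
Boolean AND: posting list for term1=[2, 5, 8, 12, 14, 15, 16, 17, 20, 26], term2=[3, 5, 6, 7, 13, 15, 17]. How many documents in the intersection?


Boolean AND: find intersection of posting lists
term1 docs: [2, 5, 8, 12, 14, 15, 16, 17, 20, 26]
term2 docs: [3, 5, 6, 7, 13, 15, 17]
Intersection: [5, 15, 17]
|intersection| = 3

3


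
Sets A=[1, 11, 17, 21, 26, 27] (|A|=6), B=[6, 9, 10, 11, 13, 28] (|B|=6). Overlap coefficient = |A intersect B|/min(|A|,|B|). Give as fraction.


A intersect B = [11]
|A intersect B| = 1
min(|A|, |B|) = min(6, 6) = 6
Overlap = 1 / 6 = 1/6

1/6


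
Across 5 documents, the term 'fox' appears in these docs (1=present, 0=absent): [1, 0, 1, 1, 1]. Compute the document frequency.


Checking each document for 'fox':
Doc 1: present
Doc 2: absent
Doc 3: present
Doc 4: present
Doc 5: present
df = sum of presences = 1 + 0 + 1 + 1 + 1 = 4

4


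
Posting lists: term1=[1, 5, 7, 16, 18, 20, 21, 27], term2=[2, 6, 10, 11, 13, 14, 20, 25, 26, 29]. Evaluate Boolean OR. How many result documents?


Boolean OR: find union of posting lists
term1 docs: [1, 5, 7, 16, 18, 20, 21, 27]
term2 docs: [2, 6, 10, 11, 13, 14, 20, 25, 26, 29]
Union: [1, 2, 5, 6, 7, 10, 11, 13, 14, 16, 18, 20, 21, 25, 26, 27, 29]
|union| = 17

17


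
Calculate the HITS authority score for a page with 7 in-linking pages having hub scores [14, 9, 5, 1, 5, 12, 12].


Authority = sum of hub scores of in-linkers
In-link 1: hub score = 14
In-link 2: hub score = 9
In-link 3: hub score = 5
In-link 4: hub score = 1
In-link 5: hub score = 5
In-link 6: hub score = 12
In-link 7: hub score = 12
Authority = 14 + 9 + 5 + 1 + 5 + 12 + 12 = 58

58


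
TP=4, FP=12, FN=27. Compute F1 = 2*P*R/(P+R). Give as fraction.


F1 = 2 * P * R / (P + R)
P = TP/(TP+FP) = 4/16 = 1/4
R = TP/(TP+FN) = 4/31 = 4/31
2 * P * R = 2 * 1/4 * 4/31 = 2/31
P + R = 1/4 + 4/31 = 47/124
F1 = 2/31 / 47/124 = 8/47

8/47


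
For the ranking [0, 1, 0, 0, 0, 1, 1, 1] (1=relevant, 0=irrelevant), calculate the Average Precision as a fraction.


Computing P@k for each relevant position:
Position 1: not relevant
Position 2: relevant, P@2 = 1/2 = 1/2
Position 3: not relevant
Position 4: not relevant
Position 5: not relevant
Position 6: relevant, P@6 = 2/6 = 1/3
Position 7: relevant, P@7 = 3/7 = 3/7
Position 8: relevant, P@8 = 4/8 = 1/2
Sum of P@k = 1/2 + 1/3 + 3/7 + 1/2 = 37/21
AP = 37/21 / 4 = 37/84

37/84


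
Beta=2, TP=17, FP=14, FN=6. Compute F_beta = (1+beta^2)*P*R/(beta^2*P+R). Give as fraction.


P = TP/(TP+FP) = 17/31 = 17/31
R = TP/(TP+FN) = 17/23 = 17/23
beta^2 = 2^2 = 4
(1 + beta^2) = 5
Numerator = (1+beta^2)*P*R = 1445/713
Denominator = beta^2*P + R = 68/31 + 17/23 = 2091/713
F_beta = 85/123

85/123


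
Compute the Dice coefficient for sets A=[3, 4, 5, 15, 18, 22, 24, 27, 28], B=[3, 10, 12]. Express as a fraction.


A intersect B = [3]
|A intersect B| = 1
|A| = 9, |B| = 3
Dice = 2*1 / (9+3)
= 2 / 12 = 1/6

1/6


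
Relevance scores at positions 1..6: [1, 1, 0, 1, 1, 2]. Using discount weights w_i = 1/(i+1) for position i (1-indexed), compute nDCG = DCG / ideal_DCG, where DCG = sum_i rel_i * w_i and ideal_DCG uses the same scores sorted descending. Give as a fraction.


Position discount weights w_i = 1/(i+1) for i=1..6:
Weights = [1/2, 1/3, 1/4, 1/5, 1/6, 1/7]
Actual relevance: [1, 1, 0, 1, 1, 2]
DCG = 1/2 + 1/3 + 0/4 + 1/5 + 1/6 + 2/7 = 52/35
Ideal relevance (sorted desc): [2, 1, 1, 1, 1, 0]
Ideal DCG = 2/2 + 1/3 + 1/4 + 1/5 + 1/6 + 0/7 = 39/20
nDCG = DCG / ideal_DCG = 52/35 / 39/20 = 16/21

16/21


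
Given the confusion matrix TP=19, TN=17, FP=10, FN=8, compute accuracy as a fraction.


Accuracy = (TP + TN) / (TP + TN + FP + FN)
TP + TN = 19 + 17 = 36
Total = 19 + 17 + 10 + 8 = 54
Accuracy = 36 / 54 = 2/3

2/3


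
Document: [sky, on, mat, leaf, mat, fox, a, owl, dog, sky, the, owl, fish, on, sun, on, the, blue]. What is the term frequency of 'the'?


Document has 18 words
Scanning for 'the':
Found at positions: [10, 16]
Count = 2

2


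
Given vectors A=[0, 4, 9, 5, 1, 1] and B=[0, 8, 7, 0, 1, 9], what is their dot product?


Dot product = sum of element-wise products
A[0]*B[0] = 0*0 = 0
A[1]*B[1] = 4*8 = 32
A[2]*B[2] = 9*7 = 63
A[3]*B[3] = 5*0 = 0
A[4]*B[4] = 1*1 = 1
A[5]*B[5] = 1*9 = 9
Sum = 0 + 32 + 63 + 0 + 1 + 9 = 105

105


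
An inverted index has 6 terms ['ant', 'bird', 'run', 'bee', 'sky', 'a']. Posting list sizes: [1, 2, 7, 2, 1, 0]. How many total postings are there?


Summing posting list sizes:
'ant': 1 postings
'bird': 2 postings
'run': 7 postings
'bee': 2 postings
'sky': 1 postings
'a': 0 postings
Total = 1 + 2 + 7 + 2 + 1 + 0 = 13

13


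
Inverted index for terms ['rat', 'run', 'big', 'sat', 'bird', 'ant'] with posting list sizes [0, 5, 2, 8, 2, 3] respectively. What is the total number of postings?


Summing posting list sizes:
'rat': 0 postings
'run': 5 postings
'big': 2 postings
'sat': 8 postings
'bird': 2 postings
'ant': 3 postings
Total = 0 + 5 + 2 + 8 + 2 + 3 = 20

20


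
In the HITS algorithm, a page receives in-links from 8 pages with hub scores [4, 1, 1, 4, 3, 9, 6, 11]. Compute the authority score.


Authority = sum of hub scores of in-linkers
In-link 1: hub score = 4
In-link 2: hub score = 1
In-link 3: hub score = 1
In-link 4: hub score = 4
In-link 5: hub score = 3
In-link 6: hub score = 9
In-link 7: hub score = 6
In-link 8: hub score = 11
Authority = 4 + 1 + 1 + 4 + 3 + 9 + 6 + 11 = 39

39


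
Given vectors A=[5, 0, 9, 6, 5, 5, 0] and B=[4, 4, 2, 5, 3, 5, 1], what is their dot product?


Dot product = sum of element-wise products
A[0]*B[0] = 5*4 = 20
A[1]*B[1] = 0*4 = 0
A[2]*B[2] = 9*2 = 18
A[3]*B[3] = 6*5 = 30
A[4]*B[4] = 5*3 = 15
A[5]*B[5] = 5*5 = 25
A[6]*B[6] = 0*1 = 0
Sum = 20 + 0 + 18 + 30 + 15 + 25 + 0 = 108

108


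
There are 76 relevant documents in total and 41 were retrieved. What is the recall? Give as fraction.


Recall = retrieved_relevant / total_relevant
= 41 / 76
= 41 / (41 + 35)
= 41/76

41/76


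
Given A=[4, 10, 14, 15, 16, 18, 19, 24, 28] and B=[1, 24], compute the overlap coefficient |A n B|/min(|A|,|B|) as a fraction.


A intersect B = [24]
|A intersect B| = 1
min(|A|, |B|) = min(9, 2) = 2
Overlap = 1 / 2 = 1/2

1/2


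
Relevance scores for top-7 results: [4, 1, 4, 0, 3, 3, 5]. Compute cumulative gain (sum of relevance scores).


Cumulative Gain = sum of relevance scores
Position 1: rel=4, running sum=4
Position 2: rel=1, running sum=5
Position 3: rel=4, running sum=9
Position 4: rel=0, running sum=9
Position 5: rel=3, running sum=12
Position 6: rel=3, running sum=15
Position 7: rel=5, running sum=20
CG = 20

20


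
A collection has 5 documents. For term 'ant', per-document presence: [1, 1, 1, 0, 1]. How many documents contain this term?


Checking each document for 'ant':
Doc 1: present
Doc 2: present
Doc 3: present
Doc 4: absent
Doc 5: present
df = sum of presences = 1 + 1 + 1 + 0 + 1 = 4

4


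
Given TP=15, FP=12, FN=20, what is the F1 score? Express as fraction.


F1 = 2 * P * R / (P + R)
P = TP/(TP+FP) = 15/27 = 5/9
R = TP/(TP+FN) = 15/35 = 3/7
2 * P * R = 2 * 5/9 * 3/7 = 10/21
P + R = 5/9 + 3/7 = 62/63
F1 = 10/21 / 62/63 = 15/31

15/31


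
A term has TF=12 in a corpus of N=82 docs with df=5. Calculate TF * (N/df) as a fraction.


TF * (N/df)
= 12 * (82/5)
= 12 * 82/5
= 984/5

984/5


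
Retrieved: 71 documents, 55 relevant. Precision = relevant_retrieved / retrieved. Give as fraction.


Precision = relevant_retrieved / total_retrieved
= 55 / 71
= 55 / (55 + 16)
= 55/71

55/71


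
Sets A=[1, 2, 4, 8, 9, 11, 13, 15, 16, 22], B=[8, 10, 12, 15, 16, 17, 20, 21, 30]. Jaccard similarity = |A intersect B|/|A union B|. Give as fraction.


A intersect B = [8, 15, 16]
|A intersect B| = 3
A union B = [1, 2, 4, 8, 9, 10, 11, 12, 13, 15, 16, 17, 20, 21, 22, 30]
|A union B| = 16
Jaccard = 3/16 = 3/16

3/16


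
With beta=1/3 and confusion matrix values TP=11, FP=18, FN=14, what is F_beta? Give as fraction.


P = TP/(TP+FP) = 11/29 = 11/29
R = TP/(TP+FN) = 11/25 = 11/25
beta^2 = 1/3^2 = 1/9
(1 + beta^2) = 10/9
Numerator = (1+beta^2)*P*R = 242/1305
Denominator = beta^2*P + R = 11/261 + 11/25 = 3146/6525
F_beta = 5/13

5/13


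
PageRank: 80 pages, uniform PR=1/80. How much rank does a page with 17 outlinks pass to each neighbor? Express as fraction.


Initial PR = 1/80 = 1/80
Outlinks = 17
Contribution per link = PR / outlinks
= 1/80 / 17
= 1/1360

1/1360


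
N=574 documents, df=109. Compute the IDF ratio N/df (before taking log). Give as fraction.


IDF ratio = N / df
= 574 / 109
= 574/109

574/109


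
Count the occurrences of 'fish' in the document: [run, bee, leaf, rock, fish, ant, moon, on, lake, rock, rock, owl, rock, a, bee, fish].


Document has 16 words
Scanning for 'fish':
Found at positions: [4, 15]
Count = 2

2


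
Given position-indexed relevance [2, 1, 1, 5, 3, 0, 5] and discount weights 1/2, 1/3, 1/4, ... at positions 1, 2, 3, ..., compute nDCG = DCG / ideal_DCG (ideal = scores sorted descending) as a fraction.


Position discount weights w_i = 1/(i+1) for i=1..7:
Weights = [1/2, 1/3, 1/4, 1/5, 1/6, 1/7, 1/8]
Actual relevance: [2, 1, 1, 5, 3, 0, 5]
DCG = 2/2 + 1/3 + 1/4 + 5/5 + 3/6 + 0/7 + 5/8 = 89/24
Ideal relevance (sorted desc): [5, 5, 3, 2, 1, 1, 0]
Ideal DCG = 5/2 + 5/3 + 3/4 + 2/5 + 1/6 + 1/7 + 0/8 = 2363/420
nDCG = DCG / ideal_DCG = 89/24 / 2363/420 = 3115/4726

3115/4726
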